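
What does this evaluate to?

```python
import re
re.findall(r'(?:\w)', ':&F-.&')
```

The pattern matches a word character (non-capturing group).
Scanning left to right: at [2:3] → 'F'.
No capturing groups, so `findall` returns the 1 full match string.

['F']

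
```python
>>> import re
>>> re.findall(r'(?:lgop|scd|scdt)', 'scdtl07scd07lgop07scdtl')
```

Alternation tries branches left to right and keeps the first one that lets the overall match succeed at that position.
Matches: at [0:3] → 'scd'; at [7:10] → 'scd'; at [12:16] → 'lgop'; at [18:21] → 'scd'.
Since nothing is captured, `findall` lists the 4 matched substrings directly.

['scd', 'scd', 'lgop', 'scd']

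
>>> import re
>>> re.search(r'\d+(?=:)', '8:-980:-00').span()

(0, 1)

The `(?=…)`/`(?<=…)` assertion just peeks at neighbouring text; it doesn't advance the match position.
`re.search` scans for the first position where the pattern succeeds.
The match spans [0:1] → '8'.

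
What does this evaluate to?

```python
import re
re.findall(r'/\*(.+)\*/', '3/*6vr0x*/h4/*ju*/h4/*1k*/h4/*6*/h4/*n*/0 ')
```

['6vr0x*/h4/*ju*/h4/*1k*/h4/*6*/h4/*n']

Matches: at [1:40] match '/*6vr0x*/h4/*ju*/h4/*1k*/h4/*6*/h4/*n*/', group 1 = '6vr0x*/h4/*ju*/h4/*1k*/h4/*6*/h4/*n'.
Because there's exactly one group, `findall` drops the full match and keeps group 1 from the one hit.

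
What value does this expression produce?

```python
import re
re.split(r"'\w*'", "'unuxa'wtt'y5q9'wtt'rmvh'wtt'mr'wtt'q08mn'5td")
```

['', 'wtt', 'wtt', 'wtt', 'wtt', '5td']

Matches to split on: at [0:7] → "'unuxa'"; at [10:16] → "'y5q9'"; at [19:25] → "'rmvh'"; at [28:32] → "'mr'"; at [35:42] → "'q08mn'".
Each match becomes a cut point; 6 segments remain.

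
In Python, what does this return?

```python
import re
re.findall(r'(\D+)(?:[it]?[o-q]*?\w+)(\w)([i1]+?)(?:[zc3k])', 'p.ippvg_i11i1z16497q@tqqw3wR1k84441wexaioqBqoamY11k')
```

`findall` packs the 3 group values into a tuple for every match.

[('p.ippvg_i', 'i', '1'), ('q@tqqw', '1', '1')]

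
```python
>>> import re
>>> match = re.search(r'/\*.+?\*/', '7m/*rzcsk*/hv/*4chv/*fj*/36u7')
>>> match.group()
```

'/*rzcsk*/'

The match spans [2:11] → '/*rzcsk*/'.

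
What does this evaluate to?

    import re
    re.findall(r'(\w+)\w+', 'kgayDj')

['kgayD']

This matches one or more of a word character (captured); then one or more of a word character.
Matches: at [0:6] match 'kgayDj', group 1 = 'kgayD'.
With a single group, `findall` returns only what that group captured — 1 item.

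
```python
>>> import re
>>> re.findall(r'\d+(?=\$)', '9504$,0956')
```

['9504']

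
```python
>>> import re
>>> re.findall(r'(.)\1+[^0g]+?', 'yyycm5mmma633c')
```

['y', 'm', '3']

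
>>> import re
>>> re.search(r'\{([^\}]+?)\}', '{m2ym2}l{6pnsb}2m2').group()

'{m2ym2}'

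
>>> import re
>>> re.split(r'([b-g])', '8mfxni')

['8m', 'f', 'xni']

The pattern matches a character in [b-g] (captured).
Because the pattern has a capturing group, `split` also inserts each captured text between the pieces.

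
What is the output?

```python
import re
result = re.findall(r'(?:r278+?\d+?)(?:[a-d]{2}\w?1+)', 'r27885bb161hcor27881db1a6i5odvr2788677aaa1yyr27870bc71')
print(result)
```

['r27885bb1', 'r27881db1', 'r2788677aaa1', 'r27870bc71']

The pattern matches the literal 'r27', then one or more of a literal '8' (lazy), then one or more of a digit (lazy) (non-capturing group); then exactly 2 of a character in [a-d], then optionally a word character, then one or more of a literal '1' (non-capturing group).
Scanning left to right: at [0:9] → 'r27885bb1'; at [14:23] → 'r27881db1'; at [30:42] → 'r2788677aaa1'; at [44:54] → 'r27870bc71'.
With no groups in the pattern, `findall` gives back each whole match — 4 here.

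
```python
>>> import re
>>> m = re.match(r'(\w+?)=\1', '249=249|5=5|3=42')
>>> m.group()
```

'249=249'

The backreference `\1` re-matches whatever the first group consumed, character for character.
`match` is anchored at position 0; if the pattern doesn't fit there, it returns None.
The match spans [0:7] → '249=249'.
Captured: group 1 = '249'.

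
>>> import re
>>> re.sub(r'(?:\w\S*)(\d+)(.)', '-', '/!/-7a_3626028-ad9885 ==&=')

The pattern matches a word character, then zero or more of a non-whitespace character (non-capturing group); then one or more of a digit (captured); then any character (captured).
Matches: at [4:22] → '7a_3626028-ad9885 '.
Every occurrence is swapped for '-'.

'/!/--==&='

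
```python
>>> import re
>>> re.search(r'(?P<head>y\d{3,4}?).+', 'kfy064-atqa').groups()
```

The match spans [2:11] → 'y064-atqa'.
Captured: group 1 = 'y064'.

('y064',)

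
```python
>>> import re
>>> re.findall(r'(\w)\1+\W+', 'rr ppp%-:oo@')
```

['r', 'p', 'o']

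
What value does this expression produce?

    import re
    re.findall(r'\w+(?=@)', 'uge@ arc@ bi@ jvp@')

The lookaround is zero-width — it requires the adjacent text to match without consuming it, so the asserted text isn't part of the match.
Walking the string: at [0:3] → 'uge'; at [5:8] → 'arc'; at [10:12] → 'bi'; at [14:17] → 'jvp'.
`findall` yields the raw match text (4 of them) because the pattern has no groups.

['uge', 'arc', 'bi', 'jvp']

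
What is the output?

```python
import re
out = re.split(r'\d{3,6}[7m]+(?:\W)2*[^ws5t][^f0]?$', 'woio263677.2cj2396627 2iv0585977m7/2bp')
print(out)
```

['woio263677.2cj2396627 2iv', '']

Pattern: 3 to 6 of a digit, then one or more of one of [7m]; then a non-word character (non-capturing group); then zero or more of the literal '2', then any character except [ws5t], then optionally any character except [f0]; then anchored at the end.
Matches to split on: at [25:38] → '0585977m7/2bp'.
The string is cut at each match, leaving 2 pieces.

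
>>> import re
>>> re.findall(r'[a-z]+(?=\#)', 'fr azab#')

['azab']

The `(?=…)`/`(?<=…)` assertion just peeks at neighbouring text; it doesn't advance the match position.
Scanning left to right: at [3:7] → 'azab'.
Since nothing is captured, `findall` lists the 1 matched substring directly.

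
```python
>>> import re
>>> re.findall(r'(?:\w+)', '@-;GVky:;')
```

['GVky']

No capturing groups, so `findall` returns the 1 full match string.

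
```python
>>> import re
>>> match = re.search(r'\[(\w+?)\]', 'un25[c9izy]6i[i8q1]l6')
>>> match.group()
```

'[c9izy]'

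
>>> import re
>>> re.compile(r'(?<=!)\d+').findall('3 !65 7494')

The positive lookaround only admits positions where the adjacent text matches; those characters stay outside the span.
`findall` yields the raw match text (1 of them) because the pattern has no groups.

['65']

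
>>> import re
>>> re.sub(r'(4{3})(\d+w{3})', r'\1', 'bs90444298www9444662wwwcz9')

'bs904449444cz9'

Pattern: exactly 3 of a literal '4' (captured); then one or more of a digit, then exactly 3 of a literal 'w' (captured).
Matches: at [4:13] → '444298www'; at [14:23] → '444662www'.
`\1` in the replacement pulls in group 1's text for each match.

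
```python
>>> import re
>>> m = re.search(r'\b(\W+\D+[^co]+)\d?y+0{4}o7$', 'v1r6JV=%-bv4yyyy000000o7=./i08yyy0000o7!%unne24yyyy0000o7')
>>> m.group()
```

'!%unne24yyyy0000o7'

Pattern: a word boundary (`\b`, zero-width); then one or more of a non-word character, then one or more of a non-digit, then one or more of any character except [co] (captured); then optionally a digit, then one or more of a literal 'y'; then exactly 4 of the literal '0', then the literal 'o7'; then anchored at the end.
Unlike `match`, `search` isn't anchored — it looks for the pattern anywhere in the string.
The match spans [39:57] → '!%unne24yyyy0000o7'.
Captured: group 1 = '!%unne24yyy'.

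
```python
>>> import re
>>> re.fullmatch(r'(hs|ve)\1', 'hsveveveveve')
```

After group 1 captures some text, `\1` only succeeds where that same text appears again.
`re.fullmatch` requires the pattern to consume the entire string.
Here there's no way to consume every character, so the call returns None.

None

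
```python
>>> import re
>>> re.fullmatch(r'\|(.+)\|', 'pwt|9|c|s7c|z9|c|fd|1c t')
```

None

`re.fullmatch` requires the pattern to consume the entire string.
Here there's no way to consume every character, so the call returns None.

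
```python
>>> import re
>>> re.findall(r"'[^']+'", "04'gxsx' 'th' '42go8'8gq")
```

Matches: at [2:8] → "'gxsx'"; at [9:13] → "'th'"; at [14:21] → "'42go8'".
Since nothing is captured, `findall` lists the 3 matched substrings directly.

["'gxsx'", "'th'", "'42go8'"]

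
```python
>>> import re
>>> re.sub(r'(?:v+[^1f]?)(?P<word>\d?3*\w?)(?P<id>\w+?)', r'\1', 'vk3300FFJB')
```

'330FFJB'

The `?` after the quantifier makes it lazy — it takes as little as possible before letting the rest of the pattern try.
Each match is replaced using the text its own group 1 captured.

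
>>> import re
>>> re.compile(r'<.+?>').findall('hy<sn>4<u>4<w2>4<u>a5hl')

['<sn>', '<u>', '<w2>', '<u>']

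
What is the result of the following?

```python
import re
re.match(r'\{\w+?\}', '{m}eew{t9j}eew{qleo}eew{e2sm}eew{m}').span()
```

(0, 3)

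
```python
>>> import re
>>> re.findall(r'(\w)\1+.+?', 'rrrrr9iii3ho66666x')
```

['r', 'i', '6']

`\1` has to match the exact text group 1 already captured.
Matches: at [0:6] match 'rrrrr9', group 1 = 'r'; at [6:10] match 'iii3', group 1 = 'i'; at [12:18] match '66666x', group 1 = '6'.
`findall` collects group 1 from each match (3 total).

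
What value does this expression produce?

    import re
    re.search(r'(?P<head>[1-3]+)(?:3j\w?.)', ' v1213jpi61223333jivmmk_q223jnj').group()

Pattern: one or more of a character in [1-3] (captured as 'head'); then the literal '3j', then optionally a word character, then any character (non-capturing group).
`search` walks the string left to right and returns the first match it finds.
The match spans [2:9] → '1213jpi'.
Captured: group 1 = '121'.

'1213jpi'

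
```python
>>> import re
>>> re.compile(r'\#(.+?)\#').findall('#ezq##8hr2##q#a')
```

['ezq', '8hr2', 'q']

Lazy quantifiers expand one character at a time until the remainder of the pattern can match.
Scanning left to right: at [0:5] match '#ezq#', group 1 = 'ezq'; at [5:11] match '#8hr2#', group 1 = '8hr2'; at [11:14] match '#q#', group 1 = 'q'.
Because there's exactly one group, `findall` drops the full match and keeps group 1 from each hit.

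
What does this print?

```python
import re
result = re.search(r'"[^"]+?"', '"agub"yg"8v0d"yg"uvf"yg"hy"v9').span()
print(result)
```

(0, 6)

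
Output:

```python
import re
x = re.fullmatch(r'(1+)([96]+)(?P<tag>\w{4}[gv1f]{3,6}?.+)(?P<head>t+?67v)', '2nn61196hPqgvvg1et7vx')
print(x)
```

None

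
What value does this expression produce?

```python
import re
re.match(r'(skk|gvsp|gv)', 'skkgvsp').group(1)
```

With `match`, the pattern is implicitly anchored at the beginning.
The match spans [0:3] → 'skk'.
Captured: group 1 = 'skk'.

'skk'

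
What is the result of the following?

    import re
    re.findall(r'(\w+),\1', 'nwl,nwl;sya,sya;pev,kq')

['nwl', 'sya']

After group 1 captures some text, `\1` only succeeds where that same text appears again.
With a single group, `findall` returns only what that group captured — 2 items.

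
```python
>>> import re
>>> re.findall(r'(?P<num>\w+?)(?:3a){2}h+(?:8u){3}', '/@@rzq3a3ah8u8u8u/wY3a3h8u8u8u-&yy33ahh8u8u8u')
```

['rzq']

Pattern: one or more of a word character (lazy) (captured as 'num'); then the literal '3a' repeated 2 times, then one or more of the literal 'h', then the literal '8u' repeated 3 times.
Scanning left to right: at [3:17] match 'rzq3a3ah8u8u8u', group 1 = 'rzq'.
With a single group, `findall` returns only what that group captured — 1 item.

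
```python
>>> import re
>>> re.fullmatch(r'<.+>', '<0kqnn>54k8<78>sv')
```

None

`re.fullmatch` is like wrapping the pattern in `^…$` (in single-line mode).
Here there's no way to consume every character, so the call returns None.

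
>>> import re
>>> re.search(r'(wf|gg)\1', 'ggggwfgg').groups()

After group 1 captures some text, `\1` only succeeds where that same text appears again.
`search` walks the string left to right and returns the first match it finds.
The match spans [0:4] → 'gggg'.
Captured: group 1 = 'gg'.

('gg',)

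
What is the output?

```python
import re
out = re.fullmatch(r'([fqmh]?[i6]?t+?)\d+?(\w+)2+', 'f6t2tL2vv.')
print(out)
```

Pattern: optionally one of [fqmh], then optionally one of [i6], then one or more of a literal 't' (lazy) (captured); then one or more of a digit (lazy); then one or more of a word character (captured); then one or more of a literal '2'.
`fullmatch` succeeds only if the pattern covers the string from start to end.
Here the string isn't matched end-to-end, so the call returns None.

None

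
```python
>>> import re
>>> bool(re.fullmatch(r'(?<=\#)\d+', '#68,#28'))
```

False

The `(?=…)`/`(?<=…)` assertion just peeks at neighbouring text; it doesn't advance the match position.
For `fullmatch`, every character of the input must be accounted for by the pattern.
Here the string isn't matched end-to-end, so the call returns None, and `bool(None)` is False.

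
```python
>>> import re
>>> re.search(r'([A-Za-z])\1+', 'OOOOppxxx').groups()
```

After group 1 captures some text, `\1` only succeeds where that same text appears again.
`re.search` tries every starting position until one works.
The match spans [0:4] → 'OOOO'.
Captured: group 1 = 'O'.

('O',)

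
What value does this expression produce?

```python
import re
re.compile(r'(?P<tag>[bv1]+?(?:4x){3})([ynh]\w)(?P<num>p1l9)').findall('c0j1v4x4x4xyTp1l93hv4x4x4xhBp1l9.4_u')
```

[('1v4x4x4x', 'yT', 'p1l9'), ('v4x4x4x', 'hB', 'p1l9')]

Pattern: one or more of one of [bv1] (lazy), then the literal '4x' repeated 3 times (captured as 'tag'); then one of [ynh], then a word character (captured); then the literal 'p1l', then a literal '9' (captured as 'num').
Walking the string: at [3:17] match '1v4x4x4xyTp1l9', groups = ('1v4x4x4x', 'yT', 'p1l9'); at [19:32] match 'v4x4x4xhBp1l9', groups = ('v4x4x4x', 'hB', 'p1l9').
3 groups means each result is a tuple of 3 captured strings — 2 here.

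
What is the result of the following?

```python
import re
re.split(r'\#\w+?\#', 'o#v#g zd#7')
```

Matches to split on: at [1:4] → '#v#'.
Splitting on the pattern gives 2 pieces.

['o', 'g zd#7']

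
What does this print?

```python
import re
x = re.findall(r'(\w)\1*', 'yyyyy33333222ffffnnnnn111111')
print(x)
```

['y', '3', '2', 'f', 'n', '1']

`\1` has to match the exact text group 1 already captured.
Walking the string: at [0:5] match 'yyyyy', group 1 = 'y'; at [5:10] match '33333', group 1 = '3'; at [10:13] match '222', group 1 = '2'; at [13:17] match 'ffff', group 1 = 'f'; at [17:22] match 'nnnnn', group 1 = 'n'; ….
`findall` collects group 1 from each match (6 total).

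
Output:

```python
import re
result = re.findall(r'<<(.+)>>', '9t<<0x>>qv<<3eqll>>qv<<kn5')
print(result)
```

['0x>>qv<<3eqll']

Because there's exactly one group, `findall` drops the full match and keeps group 1 from the one hit.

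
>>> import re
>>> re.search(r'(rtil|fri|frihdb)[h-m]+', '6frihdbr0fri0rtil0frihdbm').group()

'frih'

The match spans [1:5] → 'frih'.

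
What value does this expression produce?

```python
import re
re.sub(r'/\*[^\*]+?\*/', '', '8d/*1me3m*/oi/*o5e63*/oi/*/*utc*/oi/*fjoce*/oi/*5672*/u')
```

Matches: at [2:11] → '/*1me3m*/'; at [13:22] → '/*o5e63*/'; at [26:33] → '/*utc*/'; at [35:44] → '/*fjoce*/'; at [46:54] → '/*5672*/'.
Every occurrence is swapped for ''.

'8doioi/*oioiu'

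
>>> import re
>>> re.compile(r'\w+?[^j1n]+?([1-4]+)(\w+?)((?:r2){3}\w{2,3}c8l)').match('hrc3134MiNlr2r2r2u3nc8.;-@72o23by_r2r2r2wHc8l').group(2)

This matches one or more of a word character (lazy), then one or more of any character except [j1n] (lazy); then one or more of a character in [1-4] (captured); then one or more of a word character (lazy) (captured); then the literal 'r2' repeated 3 times, then 2 to 3 of a word character, then the literal 'c8l' (captured).
Lazy quantifiers expand one character at a time until the remainder of the pattern can match.
With `match`, the pattern is implicitly anchored at the beginning.
The match spans [0:45] → 'hrc3134MiNlr2r2r2u3nc8.;-@72o23by_r2r2r2wHc8l'.
Captured: group 1 = '2', group 2 = 'o23by_', group 3 = 'r2r2r2wHc8l'.

'o23by_'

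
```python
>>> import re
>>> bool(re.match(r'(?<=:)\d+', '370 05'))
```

With `match`, the pattern is implicitly anchored at the beginning.
Here position 0 doesn't satisfy it, so the call returns None, and `bool(None)` is False.

False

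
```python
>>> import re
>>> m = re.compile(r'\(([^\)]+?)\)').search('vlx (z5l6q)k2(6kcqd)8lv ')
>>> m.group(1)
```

Unlike `match`, `search` isn't anchored — it looks for the pattern anywhere in the string.
The match spans [4:11] → '(z5l6q)'.
Captured: group 1 = 'z5l6q'.

'z5l6q'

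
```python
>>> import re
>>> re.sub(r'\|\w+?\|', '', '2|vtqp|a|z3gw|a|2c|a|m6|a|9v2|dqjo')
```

Matches: at [1:7] → '|vtqp|'; at [8:14] → '|z3gw|'; at [15:19] → '|2c|'; at [20:24] → '|m6|'; at [25:30] → '|9v2|'.
Every occurrence is swapped for ''.

'2aaaadqjo'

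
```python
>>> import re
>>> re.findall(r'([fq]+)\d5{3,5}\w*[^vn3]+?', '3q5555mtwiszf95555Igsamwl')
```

Pattern: one or more of one of [fq] (captured); then a digit, then 3 to 5 of the literal '5'; then zero or more of a word character, then one or more of any character except [vn3] (lazy).
Scanning left to right: at [1:25] match 'q5555mtwiszf95555Igsamwl', group 1 = 'q'.
One capturing group, so `findall` returns just the captured substring from the one match — 1 in all.

['q']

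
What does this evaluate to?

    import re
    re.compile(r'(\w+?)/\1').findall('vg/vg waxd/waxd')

['vg', 'waxd']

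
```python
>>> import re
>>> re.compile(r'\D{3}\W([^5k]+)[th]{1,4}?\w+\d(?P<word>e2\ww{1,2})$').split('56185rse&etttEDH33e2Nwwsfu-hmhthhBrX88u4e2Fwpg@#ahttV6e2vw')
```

['56185', 'etttEDH33e2Nwwsfu-hmhthhBrX88u4e2Fwpg@#aht', 'e2vw', '']

The pattern matches exactly 3 of a non-digit, then a non-word character; then one or more of any character except [5k] (captured); then 1 to 4 of one of [th] (lazy), then one or more of a word character, then a digit; then the literal 'e2', then a word character, then 1 to 2 of the literal 'w' (captured as 'word'); then anchored at the end.
Matches to split on: at [5:58] → 'rse&etttEDH33e2Nwwsfu-hmhthhBrX88u4e2Fwpg@#ahttV6e2vw'.
The group in the pattern means `split` returns the separators' captures alongside the pieces.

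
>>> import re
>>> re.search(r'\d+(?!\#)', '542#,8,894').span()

A negative assertion filters positions out without eating any characters.
Unlike `match`, `search` isn't anchored — it looks for the pattern anywhere in the string.
The match spans [0:2] → '54'.

(0, 2)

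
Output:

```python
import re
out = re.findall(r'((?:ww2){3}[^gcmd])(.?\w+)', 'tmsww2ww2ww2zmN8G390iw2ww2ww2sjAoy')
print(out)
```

Pattern: the literal 'ww2' repeated 3 times, then any character except [gcmd] (captured); then optionally any character, then one or more of a word character (captured).
Walking the string: at [3:34] match 'ww2ww2ww2zmN8G390iw2ww2ww2sjAoy', groups = ('ww2ww2ww2z', 'mN8G390iw2ww2ww2sjAoy').
`findall` packs the 2 group values into a tuple for every match.

[('ww2ww2ww2z', 'mN8G390iw2ww2ww2sjAoy')]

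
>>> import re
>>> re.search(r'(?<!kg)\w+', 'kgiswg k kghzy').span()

Because the assertion is negative and zero-width, positions next to the forbidden text are skipped.
The match spans [0:6] → 'kgiswg'.

(0, 6)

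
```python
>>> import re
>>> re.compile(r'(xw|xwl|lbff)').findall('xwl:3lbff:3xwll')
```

`|` is ordered: at each position the engine commits to the first alternative that works.
One capturing group, so `findall` returns just the captured substring from each match — 3 in all.

['xw', 'lbff', 'xw']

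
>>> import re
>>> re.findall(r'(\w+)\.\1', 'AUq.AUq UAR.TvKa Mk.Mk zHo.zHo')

A backreference is literal: `\1` must see the identical characters the first group matched.
With a single group, `findall` returns only what that group captured — 3 items.

['AUq', 'Mk', 'zHo']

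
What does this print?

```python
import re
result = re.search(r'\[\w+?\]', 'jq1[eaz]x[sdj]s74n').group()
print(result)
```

[eaz]

`re.search` scans for the first position where the pattern succeeds.
The match spans [3:8] → '[eaz]'.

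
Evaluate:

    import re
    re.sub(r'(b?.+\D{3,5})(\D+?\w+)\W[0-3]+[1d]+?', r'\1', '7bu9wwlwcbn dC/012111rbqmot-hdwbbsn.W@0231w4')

'7bu9wwlwcbn dC/012111rbqmot-hdwbbsnw4'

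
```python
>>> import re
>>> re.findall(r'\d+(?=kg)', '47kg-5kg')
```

['47', '5']

The lookaround is zero-width — it requires the adjacent text to match without consuming it, so the asserted text isn't part of the match.
Since nothing is captured, `findall` lists the 2 matched substrings directly.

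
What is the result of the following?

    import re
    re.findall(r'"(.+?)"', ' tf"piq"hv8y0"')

Lazy quantifiers expand one character at a time until the remainder of the pattern can match.
With a single group, `findall` returns only what that group captured — 1 item.

['piq']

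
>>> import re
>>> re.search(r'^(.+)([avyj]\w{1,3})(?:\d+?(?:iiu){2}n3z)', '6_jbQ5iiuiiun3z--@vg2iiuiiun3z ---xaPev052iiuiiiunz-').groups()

('6_jbQ5iiuiiun3z--@', 'vg')

This matches anchored at the start of the string; then one or more of any character (captured); then one of [avyj], then 1 to 3 of a word character (captured); then one or more of a digit (lazy), then the literal 'iiu' repeated 2 times, then the literal 'n3z' (non-capturing group).
`search` walks the string left to right and returns the first match it finds.
The match spans [0:30] → '6_jbQ5iiuiiun3z--@vg2iiuiiun3z'.
Captured: group 1 = '6_jbQ5iiuiiun3z--@', group 2 = 'vg'.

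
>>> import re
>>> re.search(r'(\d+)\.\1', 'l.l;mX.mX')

None

A backreference is literal: `\1` must see the identical characters the first group matched.
`re.search` tries every starting position until one works.
Here the pattern never matches, so the call returns None.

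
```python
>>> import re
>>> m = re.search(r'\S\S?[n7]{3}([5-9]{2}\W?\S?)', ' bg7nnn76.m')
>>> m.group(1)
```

Pattern: a non-whitespace character, then optionally a non-whitespace character, then exactly 3 of one of [n7]; then exactly 2 of a character in [5-9], then optionally a non-word character, then optionally a non-whitespace character (captured).
`search` walks the string left to right and returns the first match it finds.
The match spans [2:11] → 'g7nnn76.m'.
Captured: group 1 = '76.m'.

'76.m'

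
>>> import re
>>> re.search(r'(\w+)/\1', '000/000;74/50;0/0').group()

'000/000'

A backreference is literal: `\1` must see the identical characters the first group matched.
The match spans [0:7] → '000/000'.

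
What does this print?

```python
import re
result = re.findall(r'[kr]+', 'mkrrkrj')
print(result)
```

['krrkr']

Pattern: one or more of one of [kr].
Walking the string: at [1:6] → 'krrkr'.
`findall` yields the raw match text (1 of them) because the pattern has no groups.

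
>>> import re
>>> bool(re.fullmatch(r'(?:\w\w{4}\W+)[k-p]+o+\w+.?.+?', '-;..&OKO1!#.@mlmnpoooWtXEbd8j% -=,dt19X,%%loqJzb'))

False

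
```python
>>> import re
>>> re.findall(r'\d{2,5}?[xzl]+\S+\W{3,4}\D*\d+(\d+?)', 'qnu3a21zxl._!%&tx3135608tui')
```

['8']

One capturing group, so `findall` returns just the captured substring from the one match — 1 in all.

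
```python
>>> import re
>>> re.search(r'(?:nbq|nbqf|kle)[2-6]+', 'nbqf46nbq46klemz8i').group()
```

`re.search` scans for the first position where the pattern succeeds.
The match spans [0:6] → 'nbqf46'.

'nbqf46'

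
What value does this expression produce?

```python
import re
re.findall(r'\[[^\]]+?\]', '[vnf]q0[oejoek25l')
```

['[vnf]']

Scanning left to right: at [0:5] → '[vnf]'.
`findall` yields the raw match text (1 of them) because the pattern has no groups.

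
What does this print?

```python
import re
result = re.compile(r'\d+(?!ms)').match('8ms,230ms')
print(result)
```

None

The negative lookahead/lookbehind blocks any match where the forbidden context is present.
With `match`, the pattern is implicitly anchored at the beginning.
Here the pattern fails at index 0, so the call returns None.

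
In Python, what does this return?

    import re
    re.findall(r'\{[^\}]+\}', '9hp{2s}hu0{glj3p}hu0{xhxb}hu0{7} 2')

['{2s}', '{glj3p}', '{xhxb}', '{7}']

Matches: at [3:7] → '{2s}'; at [10:17] → '{glj3p}'; at [20:26] → '{xhxb}'; at [29:32] → '{7}'.
With no groups in the pattern, `findall` gives back each whole match — 4 here.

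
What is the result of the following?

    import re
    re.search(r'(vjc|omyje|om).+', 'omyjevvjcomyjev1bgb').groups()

('omyje',)

The match spans [0:19] → 'omyjevvjcomyjev1bgb'.
Captured: group 1 = 'omyje'.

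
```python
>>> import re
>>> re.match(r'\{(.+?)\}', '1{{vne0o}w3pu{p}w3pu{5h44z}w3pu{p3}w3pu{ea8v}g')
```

None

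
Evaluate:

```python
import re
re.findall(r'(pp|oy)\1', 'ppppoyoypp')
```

['pp', 'oy']

`\1` is not a pattern — it's the concrete string captured by group 1, re-applied verbatim.
With a single group, `findall` returns only what that group captured — 2 items.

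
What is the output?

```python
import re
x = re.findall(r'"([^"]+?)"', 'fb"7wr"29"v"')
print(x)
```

['7wr', 'v']

Scanning left to right: at [2:7] match '"7wr"', group 1 = '7wr'; at [9:12] match '"v"', group 1 = 'v'.
With a single group, `findall` returns only what that group captured — 2 items.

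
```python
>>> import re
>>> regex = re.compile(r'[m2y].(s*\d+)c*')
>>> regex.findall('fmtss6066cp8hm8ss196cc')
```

This matches one of [m2y], then any character; then zero or more of the literal 's', then one or more of a digit (captured); then zero or more of a literal 'c'.
Matches: at [1:10] match 'mtss6066c', group 1 = 'ss6066'; at [13:22] match 'm8ss196cc', group 1 = 'ss196'.
`findall` collects group 1 from each match (2 total).

['ss6066', 'ss196']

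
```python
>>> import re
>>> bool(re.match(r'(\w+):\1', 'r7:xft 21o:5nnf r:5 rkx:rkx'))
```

False

`re.match` only tries the pattern at the start of the string.
Here the pattern fails at index 0, so the call returns None, and `bool(None)` is False.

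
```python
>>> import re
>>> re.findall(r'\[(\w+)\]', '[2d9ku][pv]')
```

['2d9ku', 'pv']

`findall` collects group 1 from each match (2 total).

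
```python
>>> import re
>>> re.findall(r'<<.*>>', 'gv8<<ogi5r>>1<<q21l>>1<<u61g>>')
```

Walking the string: at [3:30] → '<<ogi5r>>1<<q21l>>1<<u61g>>'.
`findall` yields the raw match text (1 of them) because the pattern has no groups.

['<<ogi5r>>1<<q21l>>1<<u61g>>']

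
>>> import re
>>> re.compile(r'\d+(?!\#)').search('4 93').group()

'4'

The negative lookahead/lookbehind blocks any match where the forbidden context is present.
The match spans [0:1] → '4'.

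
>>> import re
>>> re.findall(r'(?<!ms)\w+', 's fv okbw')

['s', 'fv', 'okbw']

A negative assertion filters positions out without eating any characters.
Scanning left to right: at [0:1] → 's'; at [2:4] → 'fv'; at [5:9] → 'okbw'.
No capturing groups, so `findall` returns the 3 full match strings.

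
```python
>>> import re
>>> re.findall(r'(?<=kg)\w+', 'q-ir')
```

[]

The lookaround is zero-width — it requires the adjacent text to match without consuming it, so the asserted text isn't part of the match.
`findall` yields the raw match text (0 of them) because the pattern has no groups.
Nothing in the string satisfies the pattern, so the list is empty.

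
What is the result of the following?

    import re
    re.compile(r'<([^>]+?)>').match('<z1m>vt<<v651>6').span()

(0, 5)

`match` is anchored at position 0; if the pattern doesn't fit there, it returns None.
The match spans [0:5] → '<z1m>'.
Captured: group 1 = 'z1m'.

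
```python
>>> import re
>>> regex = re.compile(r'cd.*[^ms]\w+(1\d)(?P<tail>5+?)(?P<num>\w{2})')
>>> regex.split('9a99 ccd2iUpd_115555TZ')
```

Pattern: the literal 'cd', then zero or more of any character, then any character except [ms]; then one or more of a word character; then the literal '1', then a digit (captured); then one or more of a literal '5' (lazy) (captured as 'tail'); then exactly 2 of a word character (captured as 'num').
A `+?`/`*?`/`{m,n}?` starts at its minimum and grows only as far as needed for what follows to match.
Matches to split on: at [6:20] → 'cd2iUpd_115555'.
`re.split` interleaves the captured-group text with the surrounding fragments.

['9a99 c', '15', '5', '55', 'TZ']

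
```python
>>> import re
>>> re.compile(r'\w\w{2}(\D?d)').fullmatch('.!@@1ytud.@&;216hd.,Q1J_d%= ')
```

This matches a word character, then exactly 2 of a word character; then optionally a non-digit, then a literal 'd' (captured).
`fullmatch` succeeds only if the pattern covers the string from start to end.
Here the string isn't matched end-to-end, so the call returns None.

None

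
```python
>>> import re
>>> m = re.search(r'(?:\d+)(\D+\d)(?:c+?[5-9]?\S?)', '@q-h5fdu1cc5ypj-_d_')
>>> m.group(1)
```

The match spans [4:11] → '5fdu1cc'.
Captured: group 1 = 'fdu1'.

'fdu1'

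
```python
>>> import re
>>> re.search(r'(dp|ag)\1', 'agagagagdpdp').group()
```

'agag'

After group 1 captures some text, `\1` only succeeds where that same text appears again.
The match spans [0:4] → 'agag'.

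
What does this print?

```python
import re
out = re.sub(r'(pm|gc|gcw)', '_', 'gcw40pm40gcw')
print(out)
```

The regex engine tests alternatives in the order written; an earlier branch that matches wins even if a later one would match more.
Matches: at [0:2] → 'gc'; at [5:7] → 'pm'; at [9:11] → 'gc'.
Every occurrence is swapped for '_'.

_w40_40_w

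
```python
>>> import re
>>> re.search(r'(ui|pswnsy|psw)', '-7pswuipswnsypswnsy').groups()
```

('psw',)

`re.search` tries every starting position until one works.
The match spans [2:5] → 'psw'.
Captured: group 1 = 'psw'.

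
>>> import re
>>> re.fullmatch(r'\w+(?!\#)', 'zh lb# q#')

None

The negative lookahead/lookbehind blocks any match where the forbidden context is present.
For `fullmatch`, every character of the input must be accounted for by the pattern.
Here there's no way to consume every character, so the call returns None.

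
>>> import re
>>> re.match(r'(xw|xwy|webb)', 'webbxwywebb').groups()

('webb',)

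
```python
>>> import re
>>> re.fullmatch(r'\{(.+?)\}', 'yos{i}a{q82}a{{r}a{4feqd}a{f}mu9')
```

`re.fullmatch` requires the pattern to consume the entire string.
Here there's no way to consume every character, so the call returns None.

None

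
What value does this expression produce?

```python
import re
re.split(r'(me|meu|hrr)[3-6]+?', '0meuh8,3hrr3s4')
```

Matches to split on: at [8:12] → 'hrr3'.
Because the pattern has a capturing group, `split` also inserts each captured text between the pieces.

['0meuh8,3', 'hrr', 's4']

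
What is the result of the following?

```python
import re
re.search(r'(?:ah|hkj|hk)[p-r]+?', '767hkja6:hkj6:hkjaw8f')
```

None

Here nothing in the string fits, so the call returns None.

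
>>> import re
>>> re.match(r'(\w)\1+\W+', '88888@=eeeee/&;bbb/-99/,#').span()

(0, 7)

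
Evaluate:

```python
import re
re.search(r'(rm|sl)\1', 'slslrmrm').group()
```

`\1` is not a pattern — it's the concrete string captured by group 1, re-applied verbatim.
The match spans [0:4] → 'slsl'.

'slsl'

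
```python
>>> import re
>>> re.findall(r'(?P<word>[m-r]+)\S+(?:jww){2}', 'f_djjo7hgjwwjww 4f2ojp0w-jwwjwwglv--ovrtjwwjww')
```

One capturing group, so `findall` returns just the captured substring from each match — 2 in all.

['o', 'o']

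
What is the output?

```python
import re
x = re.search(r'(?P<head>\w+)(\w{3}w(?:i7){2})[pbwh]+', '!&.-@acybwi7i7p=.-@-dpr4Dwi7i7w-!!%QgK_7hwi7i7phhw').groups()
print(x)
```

('a', 'cybwi7i7')

The match spans [5:15] → 'acybwi7i7p'.
Captured: group 1 = 'a', group 2 = 'cybwi7i7'.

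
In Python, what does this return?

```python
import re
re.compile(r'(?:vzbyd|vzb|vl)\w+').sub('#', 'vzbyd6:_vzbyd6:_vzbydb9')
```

Matches: at [0:6] → 'vzbyd6'; at [8:14] → 'vzbyd6'; at [16:23] → 'vzbydb9'.
`sub` substitutes '#' at each match site.

'#:_#:_#'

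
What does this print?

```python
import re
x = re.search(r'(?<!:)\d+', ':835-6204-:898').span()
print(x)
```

(2, 4)

The negative lookahead/lookbehind blocks any match where the forbidden context is present.
`re.search` scans for the first position where the pattern succeeds.
The match spans [2:4] → '35'.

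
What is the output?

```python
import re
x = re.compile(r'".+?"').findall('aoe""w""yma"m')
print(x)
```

The `?` after the quantifier makes it lazy — it takes as little as possible before letting the rest of the pattern try.
No capturing groups, so `findall` returns the 2 full match strings.

['""w"', '"yma"']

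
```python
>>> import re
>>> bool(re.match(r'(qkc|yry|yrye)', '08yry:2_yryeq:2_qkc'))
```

False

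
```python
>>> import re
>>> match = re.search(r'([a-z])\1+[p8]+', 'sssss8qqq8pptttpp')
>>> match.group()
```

After group 1 captures some text, `\1` only succeeds where that same text appears again.
`re.search` scans for the first position where the pattern succeeds.
The match spans [0:6] → 'sssss8'.
Captured: group 1 = 's'.

'sssss8'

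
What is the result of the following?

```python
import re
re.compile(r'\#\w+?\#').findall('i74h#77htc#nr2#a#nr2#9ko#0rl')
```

['#77htc#', '#a#', '#9ko#']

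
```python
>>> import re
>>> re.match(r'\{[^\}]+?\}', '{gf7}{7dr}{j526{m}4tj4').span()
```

(0, 5)

`match` is anchored at position 0; if the pattern doesn't fit there, it returns None.
The match spans [0:5] → '{gf7}'.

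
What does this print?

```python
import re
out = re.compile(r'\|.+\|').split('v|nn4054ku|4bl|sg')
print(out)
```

Matches to split on: at [1:15] → '|nn4054ku|4bl|'.
Splitting on the pattern gives 2 pieces.

['v', 'sg']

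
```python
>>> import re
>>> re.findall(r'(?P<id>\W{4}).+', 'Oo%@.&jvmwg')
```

Pattern: exactly 4 of a non-word character (captured as 'id'); then one or more of any character.
Matches: at [2:11] match '%@.&jvmwg', group 1 = '%@.&'.
Because there's exactly one group, `findall` drops the full match and keeps group 1 from the one hit.

['%@.&']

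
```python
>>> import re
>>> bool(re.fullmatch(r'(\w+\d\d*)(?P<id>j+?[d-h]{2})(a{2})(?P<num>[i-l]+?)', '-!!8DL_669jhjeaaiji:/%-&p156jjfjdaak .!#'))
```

False

Pattern: one or more of a word character, then a digit, then zero or more of a digit (captured); then one or more of the literal 'j' (lazy), then exactly 2 of a character in [d-h] (captured as 'id'); then exactly 2 of a literal 'a' (captured); then one or more of a character in [i-l] (lazy) (captured as 'num').
`re.fullmatch` is like wrapping the pattern in `^…$` (in single-line mode).
Here the string isn't matched end-to-end, so the call returns None, and `bool(None)` is False.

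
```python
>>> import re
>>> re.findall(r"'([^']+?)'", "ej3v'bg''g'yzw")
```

Matches: at [4:8] match "'bg'", group 1 = 'bg'; at [8:11] match "'g'", group 1 = 'g'.
With a single group, `findall` returns only what that group captured — 2 items.

['bg', 'g']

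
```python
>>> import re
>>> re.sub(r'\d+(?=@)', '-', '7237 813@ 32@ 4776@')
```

Because the assertion is zero-width, the text it checks is not consumed and won't appear in the result.
Matches: at [5:8] → '813'; at [10:12] → '32'; at [14:18] → '4776'.
`sub` substitutes '-' at each match site.

'7237 -@ -@ -@'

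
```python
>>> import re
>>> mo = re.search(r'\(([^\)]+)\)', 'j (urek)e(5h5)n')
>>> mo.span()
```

`search` walks the string left to right and returns the first match it finds.
The match spans [2:8] → '(urek)'.
Captured: group 1 = 'urek'.

(2, 8)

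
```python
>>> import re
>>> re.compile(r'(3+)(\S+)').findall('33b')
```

`findall` packs the 2 group values into a tuple for every match.

[('33', 'b')]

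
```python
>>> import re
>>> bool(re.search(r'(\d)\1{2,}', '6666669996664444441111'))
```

`\1` is not a pattern — it's the concrete string captured by group 1, re-applied verbatim.
Unlike `match`, `search` isn't anchored — it looks for the pattern anywhere in the string.
The match spans [0:6] → '666666'.
Captured: group 1 = '6'.

True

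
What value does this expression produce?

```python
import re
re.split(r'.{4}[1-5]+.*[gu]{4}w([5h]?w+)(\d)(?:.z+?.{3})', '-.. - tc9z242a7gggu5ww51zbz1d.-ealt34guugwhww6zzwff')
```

['-.. - ', 'hww', '6', '']

Pattern: exactly 4 of any character, then one or more of a character in [1-5], then zero or more of any character; then exactly 4 of one of [gu], then a literal 'w'; then optionally one of [5h], then one or more of a literal 'w' (captured); then a digit (captured); then any character, then one or more of the literal 'z' (lazy), then exactly 3 of any character (non-capturing group).
Matches to split on: at [6:51] → 'tc9z242a7gggu5ww51zbz1d.-ealt34guugwhww6zzwff'.
With a capturing group present, the delimiter's captured portion is kept in the result list.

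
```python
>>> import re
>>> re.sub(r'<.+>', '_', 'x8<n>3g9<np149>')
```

'x8_'

Matches: at [2:15] → '<n>3g9<np149>'.
Every occurrence is swapped for '_'.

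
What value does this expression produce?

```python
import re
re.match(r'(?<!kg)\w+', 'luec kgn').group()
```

`re.match` only tries the pattern at the start of the string.
The match spans [0:4] → 'luec'.

'luec'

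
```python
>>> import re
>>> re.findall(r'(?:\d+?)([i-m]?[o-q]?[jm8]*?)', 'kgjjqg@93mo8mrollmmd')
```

['', 'mo', 'm']

This matches one or more of a digit (lazy) (non-capturing group); then optionally a character in [i-m], then optionally a character in [o-q], then zero or more of one of [jm8] (lazy) (captured).
A `+?`/`*?`/`{m,n}?` starts at its minimum and grows only as far as needed for what follows to match.
Scanning left to right: at [7:8] match '9', group 1 = ''; at [8:11] match '3mo', group 1 = 'mo'; at [11:13] match '8m', group 1 = 'm'.
With a single group, `findall` returns only what that group captured — 3 items.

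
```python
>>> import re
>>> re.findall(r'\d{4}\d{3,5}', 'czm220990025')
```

['220990025']

The pattern matches exactly 4 of a digit; then 3 to 5 of a digit.
Matches: at [3:12] → '220990025'.
No capturing groups, so `findall` returns the 1 full match string.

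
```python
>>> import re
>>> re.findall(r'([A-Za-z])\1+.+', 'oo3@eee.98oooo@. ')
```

['o']

The backreference `\1` re-matches whatever the first group consumed, character for character.
One capturing group, so `findall` returns just the captured substring from the one match — 1 in all.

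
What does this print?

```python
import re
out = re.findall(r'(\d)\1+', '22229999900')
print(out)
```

A backreference is literal: `\1` must see the identical characters the first group matched.
Matches: at [0:4] match '2222', group 1 = '2'; at [4:9] match '99999', group 1 = '9'; at [9:11] match '00', group 1 = '0'.
`findall` collects group 1 from each match (3 total).

['2', '9', '0']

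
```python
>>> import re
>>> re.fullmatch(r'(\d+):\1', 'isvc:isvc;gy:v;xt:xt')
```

`\1` has to match the exact text group 1 already captured.
For `fullmatch`, every character of the input must be accounted for by the pattern.
Here the pattern can't cover the whole string, so the call returns None.

None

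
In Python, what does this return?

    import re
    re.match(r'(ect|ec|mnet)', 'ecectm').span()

(0, 2)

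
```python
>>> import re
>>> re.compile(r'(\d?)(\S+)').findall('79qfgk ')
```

[('7', '9qfgk')]

This matches optionally a digit (captured); then one or more of a non-whitespace character (captured).
With 2 capturing groups, `findall` returns a 2-tuple per match.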